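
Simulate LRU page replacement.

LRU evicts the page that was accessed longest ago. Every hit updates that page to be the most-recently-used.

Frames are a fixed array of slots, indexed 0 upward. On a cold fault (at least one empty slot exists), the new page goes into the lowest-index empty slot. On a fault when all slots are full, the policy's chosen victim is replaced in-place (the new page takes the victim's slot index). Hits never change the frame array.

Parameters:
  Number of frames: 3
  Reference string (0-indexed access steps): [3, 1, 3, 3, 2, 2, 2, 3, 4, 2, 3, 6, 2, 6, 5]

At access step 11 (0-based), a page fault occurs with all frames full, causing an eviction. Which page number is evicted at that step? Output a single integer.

Answer: 4

Derivation:
Step 0: ref 3 -> FAULT, frames=[3,-,-]
Step 1: ref 1 -> FAULT, frames=[3,1,-]
Step 2: ref 3 -> HIT, frames=[3,1,-]
Step 3: ref 3 -> HIT, frames=[3,1,-]
Step 4: ref 2 -> FAULT, frames=[3,1,2]
Step 5: ref 2 -> HIT, frames=[3,1,2]
Step 6: ref 2 -> HIT, frames=[3,1,2]
Step 7: ref 3 -> HIT, frames=[3,1,2]
Step 8: ref 4 -> FAULT, evict 1, frames=[3,4,2]
Step 9: ref 2 -> HIT, frames=[3,4,2]
Step 10: ref 3 -> HIT, frames=[3,4,2]
Step 11: ref 6 -> FAULT, evict 4, frames=[3,6,2]
At step 11: evicted page 4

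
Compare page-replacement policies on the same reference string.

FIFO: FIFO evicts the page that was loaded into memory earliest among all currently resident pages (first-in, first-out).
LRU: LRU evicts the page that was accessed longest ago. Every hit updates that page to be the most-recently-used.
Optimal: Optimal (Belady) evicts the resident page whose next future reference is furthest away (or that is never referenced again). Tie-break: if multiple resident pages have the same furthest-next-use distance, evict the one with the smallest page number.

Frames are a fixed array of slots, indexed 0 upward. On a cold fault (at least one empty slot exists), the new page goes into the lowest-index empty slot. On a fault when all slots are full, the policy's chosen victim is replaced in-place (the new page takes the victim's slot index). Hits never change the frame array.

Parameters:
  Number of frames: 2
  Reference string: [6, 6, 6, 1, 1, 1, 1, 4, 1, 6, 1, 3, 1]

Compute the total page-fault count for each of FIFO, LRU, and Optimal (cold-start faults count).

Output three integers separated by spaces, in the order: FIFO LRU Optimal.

Answer: 6 5 5

Derivation:
--- FIFO ---
  step 0: ref 6 -> FAULT, frames=[6,-] (faults so far: 1)
  step 1: ref 6 -> HIT, frames=[6,-] (faults so far: 1)
  step 2: ref 6 -> HIT, frames=[6,-] (faults so far: 1)
  step 3: ref 1 -> FAULT, frames=[6,1] (faults so far: 2)
  step 4: ref 1 -> HIT, frames=[6,1] (faults so far: 2)
  step 5: ref 1 -> HIT, frames=[6,1] (faults so far: 2)
  step 6: ref 1 -> HIT, frames=[6,1] (faults so far: 2)
  step 7: ref 4 -> FAULT, evict 6, frames=[4,1] (faults so far: 3)
  step 8: ref 1 -> HIT, frames=[4,1] (faults so far: 3)
  step 9: ref 6 -> FAULT, evict 1, frames=[4,6] (faults so far: 4)
  step 10: ref 1 -> FAULT, evict 4, frames=[1,6] (faults so far: 5)
  step 11: ref 3 -> FAULT, evict 6, frames=[1,3] (faults so far: 6)
  step 12: ref 1 -> HIT, frames=[1,3] (faults so far: 6)
  FIFO total faults: 6
--- LRU ---
  step 0: ref 6 -> FAULT, frames=[6,-] (faults so far: 1)
  step 1: ref 6 -> HIT, frames=[6,-] (faults so far: 1)
  step 2: ref 6 -> HIT, frames=[6,-] (faults so far: 1)
  step 3: ref 1 -> FAULT, frames=[6,1] (faults so far: 2)
  step 4: ref 1 -> HIT, frames=[6,1] (faults so far: 2)
  step 5: ref 1 -> HIT, frames=[6,1] (faults so far: 2)
  step 6: ref 1 -> HIT, frames=[6,1] (faults so far: 2)
  step 7: ref 4 -> FAULT, evict 6, frames=[4,1] (faults so far: 3)
  step 8: ref 1 -> HIT, frames=[4,1] (faults so far: 3)
  step 9: ref 6 -> FAULT, evict 4, frames=[6,1] (faults so far: 4)
  step 10: ref 1 -> HIT, frames=[6,1] (faults so far: 4)
  step 11: ref 3 -> FAULT, evict 6, frames=[3,1] (faults so far: 5)
  step 12: ref 1 -> HIT, frames=[3,1] (faults so far: 5)
  LRU total faults: 5
--- Optimal ---
  step 0: ref 6 -> FAULT, frames=[6,-] (faults so far: 1)
  step 1: ref 6 -> HIT, frames=[6,-] (faults so far: 1)
  step 2: ref 6 -> HIT, frames=[6,-] (faults so far: 1)
  step 3: ref 1 -> FAULT, frames=[6,1] (faults so far: 2)
  step 4: ref 1 -> HIT, frames=[6,1] (faults so far: 2)
  step 5: ref 1 -> HIT, frames=[6,1] (faults so far: 2)
  step 6: ref 1 -> HIT, frames=[6,1] (faults so far: 2)
  step 7: ref 4 -> FAULT, evict 6, frames=[4,1] (faults so far: 3)
  step 8: ref 1 -> HIT, frames=[4,1] (faults so far: 3)
  step 9: ref 6 -> FAULT, evict 4, frames=[6,1] (faults so far: 4)
  step 10: ref 1 -> HIT, frames=[6,1] (faults so far: 4)
  step 11: ref 3 -> FAULT, evict 6, frames=[3,1] (faults so far: 5)
  step 12: ref 1 -> HIT, frames=[3,1] (faults so far: 5)
  Optimal total faults: 5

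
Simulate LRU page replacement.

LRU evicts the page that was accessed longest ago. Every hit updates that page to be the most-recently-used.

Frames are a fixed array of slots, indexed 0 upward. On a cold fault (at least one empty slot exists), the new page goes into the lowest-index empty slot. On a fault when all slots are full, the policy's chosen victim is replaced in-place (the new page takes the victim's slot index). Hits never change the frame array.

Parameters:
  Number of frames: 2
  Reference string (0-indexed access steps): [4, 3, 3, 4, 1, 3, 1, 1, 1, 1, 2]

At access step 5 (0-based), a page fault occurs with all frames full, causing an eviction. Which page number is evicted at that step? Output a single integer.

Step 0: ref 4 -> FAULT, frames=[4,-]
Step 1: ref 3 -> FAULT, frames=[4,3]
Step 2: ref 3 -> HIT, frames=[4,3]
Step 3: ref 4 -> HIT, frames=[4,3]
Step 4: ref 1 -> FAULT, evict 3, frames=[4,1]
Step 5: ref 3 -> FAULT, evict 4, frames=[3,1]
At step 5: evicted page 4

Answer: 4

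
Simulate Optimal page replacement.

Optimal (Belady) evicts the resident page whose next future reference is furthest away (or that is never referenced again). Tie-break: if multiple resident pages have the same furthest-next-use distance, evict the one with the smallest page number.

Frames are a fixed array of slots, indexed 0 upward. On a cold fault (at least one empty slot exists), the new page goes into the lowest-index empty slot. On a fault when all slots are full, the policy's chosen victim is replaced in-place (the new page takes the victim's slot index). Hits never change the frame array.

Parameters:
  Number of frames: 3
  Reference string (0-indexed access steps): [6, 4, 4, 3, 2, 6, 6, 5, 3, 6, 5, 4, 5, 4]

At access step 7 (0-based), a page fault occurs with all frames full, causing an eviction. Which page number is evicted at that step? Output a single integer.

Step 0: ref 6 -> FAULT, frames=[6,-,-]
Step 1: ref 4 -> FAULT, frames=[6,4,-]
Step 2: ref 4 -> HIT, frames=[6,4,-]
Step 3: ref 3 -> FAULT, frames=[6,4,3]
Step 4: ref 2 -> FAULT, evict 4, frames=[6,2,3]
Step 5: ref 6 -> HIT, frames=[6,2,3]
Step 6: ref 6 -> HIT, frames=[6,2,3]
Step 7: ref 5 -> FAULT, evict 2, frames=[6,5,3]
At step 7: evicted page 2

Answer: 2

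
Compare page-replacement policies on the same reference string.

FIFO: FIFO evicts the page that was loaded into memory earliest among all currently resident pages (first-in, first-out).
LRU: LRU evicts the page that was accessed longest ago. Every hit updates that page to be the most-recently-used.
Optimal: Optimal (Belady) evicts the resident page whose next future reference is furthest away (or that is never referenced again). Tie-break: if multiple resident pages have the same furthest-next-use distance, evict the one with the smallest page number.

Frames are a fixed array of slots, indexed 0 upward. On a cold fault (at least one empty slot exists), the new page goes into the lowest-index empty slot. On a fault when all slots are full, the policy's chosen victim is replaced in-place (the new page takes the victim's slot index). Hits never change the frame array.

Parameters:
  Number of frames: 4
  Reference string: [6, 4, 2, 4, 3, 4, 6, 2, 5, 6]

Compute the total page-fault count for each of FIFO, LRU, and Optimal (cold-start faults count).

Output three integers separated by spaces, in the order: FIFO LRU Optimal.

Answer: 6 5 5

Derivation:
--- FIFO ---
  step 0: ref 6 -> FAULT, frames=[6,-,-,-] (faults so far: 1)
  step 1: ref 4 -> FAULT, frames=[6,4,-,-] (faults so far: 2)
  step 2: ref 2 -> FAULT, frames=[6,4,2,-] (faults so far: 3)
  step 3: ref 4 -> HIT, frames=[6,4,2,-] (faults so far: 3)
  step 4: ref 3 -> FAULT, frames=[6,4,2,3] (faults so far: 4)
  step 5: ref 4 -> HIT, frames=[6,4,2,3] (faults so far: 4)
  step 6: ref 6 -> HIT, frames=[6,4,2,3] (faults so far: 4)
  step 7: ref 2 -> HIT, frames=[6,4,2,3] (faults so far: 4)
  step 8: ref 5 -> FAULT, evict 6, frames=[5,4,2,3] (faults so far: 5)
  step 9: ref 6 -> FAULT, evict 4, frames=[5,6,2,3] (faults so far: 6)
  FIFO total faults: 6
--- LRU ---
  step 0: ref 6 -> FAULT, frames=[6,-,-,-] (faults so far: 1)
  step 1: ref 4 -> FAULT, frames=[6,4,-,-] (faults so far: 2)
  step 2: ref 2 -> FAULT, frames=[6,4,2,-] (faults so far: 3)
  step 3: ref 4 -> HIT, frames=[6,4,2,-] (faults so far: 3)
  step 4: ref 3 -> FAULT, frames=[6,4,2,3] (faults so far: 4)
  step 5: ref 4 -> HIT, frames=[6,4,2,3] (faults so far: 4)
  step 6: ref 6 -> HIT, frames=[6,4,2,3] (faults so far: 4)
  step 7: ref 2 -> HIT, frames=[6,4,2,3] (faults so far: 4)
  step 8: ref 5 -> FAULT, evict 3, frames=[6,4,2,5] (faults so far: 5)
  step 9: ref 6 -> HIT, frames=[6,4,2,5] (faults so far: 5)
  LRU total faults: 5
--- Optimal ---
  step 0: ref 6 -> FAULT, frames=[6,-,-,-] (faults so far: 1)
  step 1: ref 4 -> FAULT, frames=[6,4,-,-] (faults so far: 2)
  step 2: ref 2 -> FAULT, frames=[6,4,2,-] (faults so far: 3)
  step 3: ref 4 -> HIT, frames=[6,4,2,-] (faults so far: 3)
  step 4: ref 3 -> FAULT, frames=[6,4,2,3] (faults so far: 4)
  step 5: ref 4 -> HIT, frames=[6,4,2,3] (faults so far: 4)
  step 6: ref 6 -> HIT, frames=[6,4,2,3] (faults so far: 4)
  step 7: ref 2 -> HIT, frames=[6,4,2,3] (faults so far: 4)
  step 8: ref 5 -> FAULT, evict 2, frames=[6,4,5,3] (faults so far: 5)
  step 9: ref 6 -> HIT, frames=[6,4,5,3] (faults so far: 5)
  Optimal total faults: 5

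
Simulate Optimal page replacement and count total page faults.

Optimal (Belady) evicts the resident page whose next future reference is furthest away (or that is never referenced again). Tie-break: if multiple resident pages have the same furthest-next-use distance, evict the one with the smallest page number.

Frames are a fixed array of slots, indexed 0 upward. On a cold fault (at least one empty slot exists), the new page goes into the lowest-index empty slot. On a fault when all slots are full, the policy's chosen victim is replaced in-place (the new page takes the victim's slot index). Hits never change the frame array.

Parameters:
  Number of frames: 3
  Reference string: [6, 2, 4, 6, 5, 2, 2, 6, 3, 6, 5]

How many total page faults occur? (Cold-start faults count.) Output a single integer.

Answer: 5

Derivation:
Step 0: ref 6 → FAULT, frames=[6,-,-]
Step 1: ref 2 → FAULT, frames=[6,2,-]
Step 2: ref 4 → FAULT, frames=[6,2,4]
Step 3: ref 6 → HIT, frames=[6,2,4]
Step 4: ref 5 → FAULT (evict 4), frames=[6,2,5]
Step 5: ref 2 → HIT, frames=[6,2,5]
Step 6: ref 2 → HIT, frames=[6,2,5]
Step 7: ref 6 → HIT, frames=[6,2,5]
Step 8: ref 3 → FAULT (evict 2), frames=[6,3,5]
Step 9: ref 6 → HIT, frames=[6,3,5]
Step 10: ref 5 → HIT, frames=[6,3,5]
Total faults: 5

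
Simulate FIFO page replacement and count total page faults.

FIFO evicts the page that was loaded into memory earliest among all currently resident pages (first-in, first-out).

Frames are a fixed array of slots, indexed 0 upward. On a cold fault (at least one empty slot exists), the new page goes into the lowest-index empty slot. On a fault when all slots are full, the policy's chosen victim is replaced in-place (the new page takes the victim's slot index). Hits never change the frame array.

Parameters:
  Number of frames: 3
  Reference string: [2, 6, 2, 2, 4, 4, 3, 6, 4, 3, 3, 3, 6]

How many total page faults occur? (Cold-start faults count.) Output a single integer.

Answer: 4

Derivation:
Step 0: ref 2 → FAULT, frames=[2,-,-]
Step 1: ref 6 → FAULT, frames=[2,6,-]
Step 2: ref 2 → HIT, frames=[2,6,-]
Step 3: ref 2 → HIT, frames=[2,6,-]
Step 4: ref 4 → FAULT, frames=[2,6,4]
Step 5: ref 4 → HIT, frames=[2,6,4]
Step 6: ref 3 → FAULT (evict 2), frames=[3,6,4]
Step 7: ref 6 → HIT, frames=[3,6,4]
Step 8: ref 4 → HIT, frames=[3,6,4]
Step 9: ref 3 → HIT, frames=[3,6,4]
Step 10: ref 3 → HIT, frames=[3,6,4]
Step 11: ref 3 → HIT, frames=[3,6,4]
Step 12: ref 6 → HIT, frames=[3,6,4]
Total faults: 4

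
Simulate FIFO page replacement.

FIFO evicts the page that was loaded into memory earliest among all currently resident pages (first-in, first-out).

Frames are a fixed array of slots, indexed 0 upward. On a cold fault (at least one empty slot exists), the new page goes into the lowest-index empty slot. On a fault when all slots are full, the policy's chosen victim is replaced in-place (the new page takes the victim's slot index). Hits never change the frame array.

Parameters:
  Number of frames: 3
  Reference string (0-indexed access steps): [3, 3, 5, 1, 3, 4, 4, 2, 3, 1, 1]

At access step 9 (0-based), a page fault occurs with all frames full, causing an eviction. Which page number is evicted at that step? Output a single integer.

Step 0: ref 3 -> FAULT, frames=[3,-,-]
Step 1: ref 3 -> HIT, frames=[3,-,-]
Step 2: ref 5 -> FAULT, frames=[3,5,-]
Step 3: ref 1 -> FAULT, frames=[3,5,1]
Step 4: ref 3 -> HIT, frames=[3,5,1]
Step 5: ref 4 -> FAULT, evict 3, frames=[4,5,1]
Step 6: ref 4 -> HIT, frames=[4,5,1]
Step 7: ref 2 -> FAULT, evict 5, frames=[4,2,1]
Step 8: ref 3 -> FAULT, evict 1, frames=[4,2,3]
Step 9: ref 1 -> FAULT, evict 4, frames=[1,2,3]
At step 9: evicted page 4

Answer: 4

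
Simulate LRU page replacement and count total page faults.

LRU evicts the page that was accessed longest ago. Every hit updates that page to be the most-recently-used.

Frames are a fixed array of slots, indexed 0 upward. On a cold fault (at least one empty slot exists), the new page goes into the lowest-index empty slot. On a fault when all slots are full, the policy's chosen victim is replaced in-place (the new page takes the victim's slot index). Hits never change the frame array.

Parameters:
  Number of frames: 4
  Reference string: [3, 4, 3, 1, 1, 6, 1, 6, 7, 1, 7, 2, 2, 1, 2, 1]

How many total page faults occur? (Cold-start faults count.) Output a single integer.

Answer: 6

Derivation:
Step 0: ref 3 → FAULT, frames=[3,-,-,-]
Step 1: ref 4 → FAULT, frames=[3,4,-,-]
Step 2: ref 3 → HIT, frames=[3,4,-,-]
Step 3: ref 1 → FAULT, frames=[3,4,1,-]
Step 4: ref 1 → HIT, frames=[3,4,1,-]
Step 5: ref 6 → FAULT, frames=[3,4,1,6]
Step 6: ref 1 → HIT, frames=[3,4,1,6]
Step 7: ref 6 → HIT, frames=[3,4,1,6]
Step 8: ref 7 → FAULT (evict 4), frames=[3,7,1,6]
Step 9: ref 1 → HIT, frames=[3,7,1,6]
Step 10: ref 7 → HIT, frames=[3,7,1,6]
Step 11: ref 2 → FAULT (evict 3), frames=[2,7,1,6]
Step 12: ref 2 → HIT, frames=[2,7,1,6]
Step 13: ref 1 → HIT, frames=[2,7,1,6]
Step 14: ref 2 → HIT, frames=[2,7,1,6]
Step 15: ref 1 → HIT, frames=[2,7,1,6]
Total faults: 6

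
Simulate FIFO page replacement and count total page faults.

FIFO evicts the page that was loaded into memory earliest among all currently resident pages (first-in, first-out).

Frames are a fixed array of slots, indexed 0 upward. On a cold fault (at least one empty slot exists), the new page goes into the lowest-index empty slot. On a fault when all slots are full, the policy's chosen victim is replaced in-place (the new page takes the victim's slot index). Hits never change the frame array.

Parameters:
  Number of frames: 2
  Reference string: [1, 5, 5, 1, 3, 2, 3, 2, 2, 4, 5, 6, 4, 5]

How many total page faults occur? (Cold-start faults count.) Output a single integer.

Answer: 9

Derivation:
Step 0: ref 1 → FAULT, frames=[1,-]
Step 1: ref 5 → FAULT, frames=[1,5]
Step 2: ref 5 → HIT, frames=[1,5]
Step 3: ref 1 → HIT, frames=[1,5]
Step 4: ref 3 → FAULT (evict 1), frames=[3,5]
Step 5: ref 2 → FAULT (evict 5), frames=[3,2]
Step 6: ref 3 → HIT, frames=[3,2]
Step 7: ref 2 → HIT, frames=[3,2]
Step 8: ref 2 → HIT, frames=[3,2]
Step 9: ref 4 → FAULT (evict 3), frames=[4,2]
Step 10: ref 5 → FAULT (evict 2), frames=[4,5]
Step 11: ref 6 → FAULT (evict 4), frames=[6,5]
Step 12: ref 4 → FAULT (evict 5), frames=[6,4]
Step 13: ref 5 → FAULT (evict 6), frames=[5,4]
Total faults: 9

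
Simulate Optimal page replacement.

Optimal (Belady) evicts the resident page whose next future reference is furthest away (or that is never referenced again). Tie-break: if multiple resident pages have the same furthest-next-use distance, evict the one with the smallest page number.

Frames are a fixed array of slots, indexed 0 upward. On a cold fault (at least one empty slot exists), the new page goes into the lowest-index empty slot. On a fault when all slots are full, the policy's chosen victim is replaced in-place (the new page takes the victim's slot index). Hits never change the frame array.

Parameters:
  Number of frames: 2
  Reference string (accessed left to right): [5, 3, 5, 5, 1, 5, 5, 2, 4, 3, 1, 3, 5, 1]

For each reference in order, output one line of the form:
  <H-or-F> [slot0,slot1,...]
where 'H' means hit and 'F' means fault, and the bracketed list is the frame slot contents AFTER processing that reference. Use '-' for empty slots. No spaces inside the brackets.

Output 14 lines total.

F [5,-]
F [5,3]
H [5,3]
H [5,3]
F [5,1]
H [5,1]
H [5,1]
F [2,1]
F [4,1]
F [3,1]
H [3,1]
H [3,1]
F [5,1]
H [5,1]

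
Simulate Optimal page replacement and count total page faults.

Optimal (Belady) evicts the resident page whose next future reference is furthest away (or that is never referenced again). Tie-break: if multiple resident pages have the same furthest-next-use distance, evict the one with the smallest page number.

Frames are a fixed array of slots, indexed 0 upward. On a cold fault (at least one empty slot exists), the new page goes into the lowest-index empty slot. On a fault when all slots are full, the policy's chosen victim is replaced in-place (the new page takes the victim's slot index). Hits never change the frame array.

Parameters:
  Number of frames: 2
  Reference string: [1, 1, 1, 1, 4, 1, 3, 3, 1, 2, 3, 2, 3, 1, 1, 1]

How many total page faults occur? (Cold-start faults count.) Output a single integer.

Step 0: ref 1 → FAULT, frames=[1,-]
Step 1: ref 1 → HIT, frames=[1,-]
Step 2: ref 1 → HIT, frames=[1,-]
Step 3: ref 1 → HIT, frames=[1,-]
Step 4: ref 4 → FAULT, frames=[1,4]
Step 5: ref 1 → HIT, frames=[1,4]
Step 6: ref 3 → FAULT (evict 4), frames=[1,3]
Step 7: ref 3 → HIT, frames=[1,3]
Step 8: ref 1 → HIT, frames=[1,3]
Step 9: ref 2 → FAULT (evict 1), frames=[2,3]
Step 10: ref 3 → HIT, frames=[2,3]
Step 11: ref 2 → HIT, frames=[2,3]
Step 12: ref 3 → HIT, frames=[2,3]
Step 13: ref 1 → FAULT (evict 2), frames=[1,3]
Step 14: ref 1 → HIT, frames=[1,3]
Step 15: ref 1 → HIT, frames=[1,3]
Total faults: 5

Answer: 5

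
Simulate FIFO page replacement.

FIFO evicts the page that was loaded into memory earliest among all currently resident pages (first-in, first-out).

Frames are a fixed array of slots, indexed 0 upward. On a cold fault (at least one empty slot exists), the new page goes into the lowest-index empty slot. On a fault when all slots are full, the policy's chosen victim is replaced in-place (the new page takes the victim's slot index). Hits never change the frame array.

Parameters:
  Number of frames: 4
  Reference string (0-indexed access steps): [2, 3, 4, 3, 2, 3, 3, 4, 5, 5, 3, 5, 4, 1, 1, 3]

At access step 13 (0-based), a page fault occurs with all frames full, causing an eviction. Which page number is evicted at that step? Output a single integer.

Step 0: ref 2 -> FAULT, frames=[2,-,-,-]
Step 1: ref 3 -> FAULT, frames=[2,3,-,-]
Step 2: ref 4 -> FAULT, frames=[2,3,4,-]
Step 3: ref 3 -> HIT, frames=[2,3,4,-]
Step 4: ref 2 -> HIT, frames=[2,3,4,-]
Step 5: ref 3 -> HIT, frames=[2,3,4,-]
Step 6: ref 3 -> HIT, frames=[2,3,4,-]
Step 7: ref 4 -> HIT, frames=[2,3,4,-]
Step 8: ref 5 -> FAULT, frames=[2,3,4,5]
Step 9: ref 5 -> HIT, frames=[2,3,4,5]
Step 10: ref 3 -> HIT, frames=[2,3,4,5]
Step 11: ref 5 -> HIT, frames=[2,3,4,5]
Step 12: ref 4 -> HIT, frames=[2,3,4,5]
Step 13: ref 1 -> FAULT, evict 2, frames=[1,3,4,5]
At step 13: evicted page 2

Answer: 2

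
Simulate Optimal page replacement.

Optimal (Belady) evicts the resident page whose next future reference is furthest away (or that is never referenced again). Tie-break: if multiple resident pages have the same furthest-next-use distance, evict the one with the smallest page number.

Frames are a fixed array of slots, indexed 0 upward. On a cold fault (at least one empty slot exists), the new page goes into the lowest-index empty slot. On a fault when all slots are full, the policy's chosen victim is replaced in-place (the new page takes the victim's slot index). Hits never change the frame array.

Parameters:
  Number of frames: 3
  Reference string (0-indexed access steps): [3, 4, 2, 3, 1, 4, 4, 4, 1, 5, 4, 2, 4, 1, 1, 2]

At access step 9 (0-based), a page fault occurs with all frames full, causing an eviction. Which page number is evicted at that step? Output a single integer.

Step 0: ref 3 -> FAULT, frames=[3,-,-]
Step 1: ref 4 -> FAULT, frames=[3,4,-]
Step 2: ref 2 -> FAULT, frames=[3,4,2]
Step 3: ref 3 -> HIT, frames=[3,4,2]
Step 4: ref 1 -> FAULT, evict 3, frames=[1,4,2]
Step 5: ref 4 -> HIT, frames=[1,4,2]
Step 6: ref 4 -> HIT, frames=[1,4,2]
Step 7: ref 4 -> HIT, frames=[1,4,2]
Step 8: ref 1 -> HIT, frames=[1,4,2]
Step 9: ref 5 -> FAULT, evict 1, frames=[5,4,2]
At step 9: evicted page 1

Answer: 1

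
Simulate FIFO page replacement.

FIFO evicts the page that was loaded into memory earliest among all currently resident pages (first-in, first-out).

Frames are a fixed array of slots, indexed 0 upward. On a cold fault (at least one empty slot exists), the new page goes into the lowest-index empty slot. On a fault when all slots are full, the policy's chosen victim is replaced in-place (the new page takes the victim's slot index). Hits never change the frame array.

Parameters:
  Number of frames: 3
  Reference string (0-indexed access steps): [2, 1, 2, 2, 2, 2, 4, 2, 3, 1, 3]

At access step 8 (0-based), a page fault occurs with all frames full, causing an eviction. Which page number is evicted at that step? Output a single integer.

Answer: 2

Derivation:
Step 0: ref 2 -> FAULT, frames=[2,-,-]
Step 1: ref 1 -> FAULT, frames=[2,1,-]
Step 2: ref 2 -> HIT, frames=[2,1,-]
Step 3: ref 2 -> HIT, frames=[2,1,-]
Step 4: ref 2 -> HIT, frames=[2,1,-]
Step 5: ref 2 -> HIT, frames=[2,1,-]
Step 6: ref 4 -> FAULT, frames=[2,1,4]
Step 7: ref 2 -> HIT, frames=[2,1,4]
Step 8: ref 3 -> FAULT, evict 2, frames=[3,1,4]
At step 8: evicted page 2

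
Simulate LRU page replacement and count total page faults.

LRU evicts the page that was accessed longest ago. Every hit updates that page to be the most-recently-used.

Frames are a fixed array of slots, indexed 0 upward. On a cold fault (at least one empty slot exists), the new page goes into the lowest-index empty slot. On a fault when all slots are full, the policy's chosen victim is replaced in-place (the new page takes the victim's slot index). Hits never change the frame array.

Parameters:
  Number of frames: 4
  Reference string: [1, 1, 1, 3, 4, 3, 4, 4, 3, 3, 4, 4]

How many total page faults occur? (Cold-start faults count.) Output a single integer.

Step 0: ref 1 → FAULT, frames=[1,-,-,-]
Step 1: ref 1 → HIT, frames=[1,-,-,-]
Step 2: ref 1 → HIT, frames=[1,-,-,-]
Step 3: ref 3 → FAULT, frames=[1,3,-,-]
Step 4: ref 4 → FAULT, frames=[1,3,4,-]
Step 5: ref 3 → HIT, frames=[1,3,4,-]
Step 6: ref 4 → HIT, frames=[1,3,4,-]
Step 7: ref 4 → HIT, frames=[1,3,4,-]
Step 8: ref 3 → HIT, frames=[1,3,4,-]
Step 9: ref 3 → HIT, frames=[1,3,4,-]
Step 10: ref 4 → HIT, frames=[1,3,4,-]
Step 11: ref 4 → HIT, frames=[1,3,4,-]
Total faults: 3

Answer: 3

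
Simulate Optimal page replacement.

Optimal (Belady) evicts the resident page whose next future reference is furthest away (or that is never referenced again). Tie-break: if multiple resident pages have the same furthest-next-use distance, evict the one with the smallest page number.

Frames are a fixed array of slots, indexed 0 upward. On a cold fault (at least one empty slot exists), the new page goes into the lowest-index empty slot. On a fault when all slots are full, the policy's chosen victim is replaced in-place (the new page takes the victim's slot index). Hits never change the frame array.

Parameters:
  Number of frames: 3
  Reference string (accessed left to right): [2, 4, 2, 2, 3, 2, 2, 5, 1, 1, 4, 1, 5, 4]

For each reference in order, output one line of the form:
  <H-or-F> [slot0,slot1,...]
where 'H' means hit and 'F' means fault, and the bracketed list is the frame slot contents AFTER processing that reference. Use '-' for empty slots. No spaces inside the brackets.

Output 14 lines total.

F [2,-,-]
F [2,4,-]
H [2,4,-]
H [2,4,-]
F [2,4,3]
H [2,4,3]
H [2,4,3]
F [5,4,3]
F [5,4,1]
H [5,4,1]
H [5,4,1]
H [5,4,1]
H [5,4,1]
H [5,4,1]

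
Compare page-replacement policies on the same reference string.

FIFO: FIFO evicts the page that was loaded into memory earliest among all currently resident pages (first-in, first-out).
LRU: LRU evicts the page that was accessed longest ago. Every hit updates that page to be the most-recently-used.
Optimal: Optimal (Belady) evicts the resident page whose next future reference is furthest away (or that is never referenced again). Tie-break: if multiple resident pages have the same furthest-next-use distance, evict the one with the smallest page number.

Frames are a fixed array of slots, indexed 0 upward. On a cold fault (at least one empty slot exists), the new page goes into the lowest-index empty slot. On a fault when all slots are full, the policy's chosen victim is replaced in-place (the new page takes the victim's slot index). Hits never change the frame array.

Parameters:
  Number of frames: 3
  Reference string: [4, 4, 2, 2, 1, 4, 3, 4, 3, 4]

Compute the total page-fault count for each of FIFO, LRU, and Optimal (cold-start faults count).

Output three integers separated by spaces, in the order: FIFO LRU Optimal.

--- FIFO ---
  step 0: ref 4 -> FAULT, frames=[4,-,-] (faults so far: 1)
  step 1: ref 4 -> HIT, frames=[4,-,-] (faults so far: 1)
  step 2: ref 2 -> FAULT, frames=[4,2,-] (faults so far: 2)
  step 3: ref 2 -> HIT, frames=[4,2,-] (faults so far: 2)
  step 4: ref 1 -> FAULT, frames=[4,2,1] (faults so far: 3)
  step 5: ref 4 -> HIT, frames=[4,2,1] (faults so far: 3)
  step 6: ref 3 -> FAULT, evict 4, frames=[3,2,1] (faults so far: 4)
  step 7: ref 4 -> FAULT, evict 2, frames=[3,4,1] (faults so far: 5)
  step 8: ref 3 -> HIT, frames=[3,4,1] (faults so far: 5)
  step 9: ref 4 -> HIT, frames=[3,4,1] (faults so far: 5)
  FIFO total faults: 5
--- LRU ---
  step 0: ref 4 -> FAULT, frames=[4,-,-] (faults so far: 1)
  step 1: ref 4 -> HIT, frames=[4,-,-] (faults so far: 1)
  step 2: ref 2 -> FAULT, frames=[4,2,-] (faults so far: 2)
  step 3: ref 2 -> HIT, frames=[4,2,-] (faults so far: 2)
  step 4: ref 1 -> FAULT, frames=[4,2,1] (faults so far: 3)
  step 5: ref 4 -> HIT, frames=[4,2,1] (faults so far: 3)
  step 6: ref 3 -> FAULT, evict 2, frames=[4,3,1] (faults so far: 4)
  step 7: ref 4 -> HIT, frames=[4,3,1] (faults so far: 4)
  step 8: ref 3 -> HIT, frames=[4,3,1] (faults so far: 4)
  step 9: ref 4 -> HIT, frames=[4,3,1] (faults so far: 4)
  LRU total faults: 4
--- Optimal ---
  step 0: ref 4 -> FAULT, frames=[4,-,-] (faults so far: 1)
  step 1: ref 4 -> HIT, frames=[4,-,-] (faults so far: 1)
  step 2: ref 2 -> FAULT, frames=[4,2,-] (faults so far: 2)
  step 3: ref 2 -> HIT, frames=[4,2,-] (faults so far: 2)
  step 4: ref 1 -> FAULT, frames=[4,2,1] (faults so far: 3)
  step 5: ref 4 -> HIT, frames=[4,2,1] (faults so far: 3)
  step 6: ref 3 -> FAULT, evict 1, frames=[4,2,3] (faults so far: 4)
  step 7: ref 4 -> HIT, frames=[4,2,3] (faults so far: 4)
  step 8: ref 3 -> HIT, frames=[4,2,3] (faults so far: 4)
  step 9: ref 4 -> HIT, frames=[4,2,3] (faults so far: 4)
  Optimal total faults: 4

Answer: 5 4 4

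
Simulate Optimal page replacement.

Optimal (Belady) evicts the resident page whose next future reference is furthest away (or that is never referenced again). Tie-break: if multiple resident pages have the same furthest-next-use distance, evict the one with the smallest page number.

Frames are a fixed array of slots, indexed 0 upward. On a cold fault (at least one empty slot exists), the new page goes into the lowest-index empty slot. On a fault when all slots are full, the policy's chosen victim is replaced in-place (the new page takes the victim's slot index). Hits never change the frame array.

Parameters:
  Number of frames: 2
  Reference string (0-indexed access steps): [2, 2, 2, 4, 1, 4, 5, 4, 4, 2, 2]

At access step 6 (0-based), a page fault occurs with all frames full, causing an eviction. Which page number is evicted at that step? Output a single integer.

Answer: 1

Derivation:
Step 0: ref 2 -> FAULT, frames=[2,-]
Step 1: ref 2 -> HIT, frames=[2,-]
Step 2: ref 2 -> HIT, frames=[2,-]
Step 3: ref 4 -> FAULT, frames=[2,4]
Step 4: ref 1 -> FAULT, evict 2, frames=[1,4]
Step 5: ref 4 -> HIT, frames=[1,4]
Step 6: ref 5 -> FAULT, evict 1, frames=[5,4]
At step 6: evicted page 1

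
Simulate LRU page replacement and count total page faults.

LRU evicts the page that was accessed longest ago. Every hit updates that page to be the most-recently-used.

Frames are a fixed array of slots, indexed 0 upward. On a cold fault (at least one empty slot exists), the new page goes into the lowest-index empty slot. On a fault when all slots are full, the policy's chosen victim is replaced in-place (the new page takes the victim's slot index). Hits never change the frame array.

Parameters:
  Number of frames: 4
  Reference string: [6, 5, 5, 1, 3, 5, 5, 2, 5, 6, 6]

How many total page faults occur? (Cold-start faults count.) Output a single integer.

Step 0: ref 6 → FAULT, frames=[6,-,-,-]
Step 1: ref 5 → FAULT, frames=[6,5,-,-]
Step 2: ref 5 → HIT, frames=[6,5,-,-]
Step 3: ref 1 → FAULT, frames=[6,5,1,-]
Step 4: ref 3 → FAULT, frames=[6,5,1,3]
Step 5: ref 5 → HIT, frames=[6,5,1,3]
Step 6: ref 5 → HIT, frames=[6,5,1,3]
Step 7: ref 2 → FAULT (evict 6), frames=[2,5,1,3]
Step 8: ref 5 → HIT, frames=[2,5,1,3]
Step 9: ref 6 → FAULT (evict 1), frames=[2,5,6,3]
Step 10: ref 6 → HIT, frames=[2,5,6,3]
Total faults: 6

Answer: 6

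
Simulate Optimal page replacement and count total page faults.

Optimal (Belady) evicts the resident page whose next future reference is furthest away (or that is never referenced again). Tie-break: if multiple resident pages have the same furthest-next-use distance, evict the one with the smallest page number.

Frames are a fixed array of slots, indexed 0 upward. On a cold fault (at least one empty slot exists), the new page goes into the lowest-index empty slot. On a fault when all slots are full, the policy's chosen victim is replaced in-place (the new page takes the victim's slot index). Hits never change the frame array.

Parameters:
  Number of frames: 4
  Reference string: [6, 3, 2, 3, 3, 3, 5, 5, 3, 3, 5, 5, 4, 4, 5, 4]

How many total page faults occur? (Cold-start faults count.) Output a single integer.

Answer: 5

Derivation:
Step 0: ref 6 → FAULT, frames=[6,-,-,-]
Step 1: ref 3 → FAULT, frames=[6,3,-,-]
Step 2: ref 2 → FAULT, frames=[6,3,2,-]
Step 3: ref 3 → HIT, frames=[6,3,2,-]
Step 4: ref 3 → HIT, frames=[6,3,2,-]
Step 5: ref 3 → HIT, frames=[6,3,2,-]
Step 6: ref 5 → FAULT, frames=[6,3,2,5]
Step 7: ref 5 → HIT, frames=[6,3,2,5]
Step 8: ref 3 → HIT, frames=[6,3,2,5]
Step 9: ref 3 → HIT, frames=[6,3,2,5]
Step 10: ref 5 → HIT, frames=[6,3,2,5]
Step 11: ref 5 → HIT, frames=[6,3,2,5]
Step 12: ref 4 → FAULT (evict 2), frames=[6,3,4,5]
Step 13: ref 4 → HIT, frames=[6,3,4,5]
Step 14: ref 5 → HIT, frames=[6,3,4,5]
Step 15: ref 4 → HIT, frames=[6,3,4,5]
Total faults: 5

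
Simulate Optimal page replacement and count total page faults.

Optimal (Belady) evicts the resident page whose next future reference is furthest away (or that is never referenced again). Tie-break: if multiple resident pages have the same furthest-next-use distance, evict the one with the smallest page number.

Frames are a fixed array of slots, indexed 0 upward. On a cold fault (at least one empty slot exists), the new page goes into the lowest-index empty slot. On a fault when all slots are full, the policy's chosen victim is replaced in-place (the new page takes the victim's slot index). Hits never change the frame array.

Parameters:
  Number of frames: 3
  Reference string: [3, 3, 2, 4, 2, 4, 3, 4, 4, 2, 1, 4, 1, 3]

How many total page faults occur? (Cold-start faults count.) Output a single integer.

Answer: 4

Derivation:
Step 0: ref 3 → FAULT, frames=[3,-,-]
Step 1: ref 3 → HIT, frames=[3,-,-]
Step 2: ref 2 → FAULT, frames=[3,2,-]
Step 3: ref 4 → FAULT, frames=[3,2,4]
Step 4: ref 2 → HIT, frames=[3,2,4]
Step 5: ref 4 → HIT, frames=[3,2,4]
Step 6: ref 3 → HIT, frames=[3,2,4]
Step 7: ref 4 → HIT, frames=[3,2,4]
Step 8: ref 4 → HIT, frames=[3,2,4]
Step 9: ref 2 → HIT, frames=[3,2,4]
Step 10: ref 1 → FAULT (evict 2), frames=[3,1,4]
Step 11: ref 4 → HIT, frames=[3,1,4]
Step 12: ref 1 → HIT, frames=[3,1,4]
Step 13: ref 3 → HIT, frames=[3,1,4]
Total faults: 4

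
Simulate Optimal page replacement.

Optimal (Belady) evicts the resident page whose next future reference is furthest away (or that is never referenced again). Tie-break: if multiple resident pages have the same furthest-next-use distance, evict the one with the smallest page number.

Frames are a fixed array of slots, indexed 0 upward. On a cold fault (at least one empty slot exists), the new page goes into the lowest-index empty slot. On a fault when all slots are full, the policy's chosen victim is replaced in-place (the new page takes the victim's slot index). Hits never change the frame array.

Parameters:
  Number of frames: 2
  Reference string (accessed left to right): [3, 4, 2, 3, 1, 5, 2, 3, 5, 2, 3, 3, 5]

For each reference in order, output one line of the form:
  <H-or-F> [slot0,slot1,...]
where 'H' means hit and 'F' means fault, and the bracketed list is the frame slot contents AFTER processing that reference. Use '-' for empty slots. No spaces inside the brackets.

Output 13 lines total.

F [3,-]
F [3,4]
F [3,2]
H [3,2]
F [1,2]
F [5,2]
H [5,2]
F [5,3]
H [5,3]
F [2,3]
H [2,3]
H [2,3]
F [5,3]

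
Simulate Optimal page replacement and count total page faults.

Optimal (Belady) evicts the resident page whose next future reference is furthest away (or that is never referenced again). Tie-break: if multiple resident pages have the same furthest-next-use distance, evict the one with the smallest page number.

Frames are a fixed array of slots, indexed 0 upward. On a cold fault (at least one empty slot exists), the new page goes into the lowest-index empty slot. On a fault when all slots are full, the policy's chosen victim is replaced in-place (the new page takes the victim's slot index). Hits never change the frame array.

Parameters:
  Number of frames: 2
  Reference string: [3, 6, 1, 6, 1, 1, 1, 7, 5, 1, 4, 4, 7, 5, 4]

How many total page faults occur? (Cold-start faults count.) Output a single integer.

Step 0: ref 3 → FAULT, frames=[3,-]
Step 1: ref 6 → FAULT, frames=[3,6]
Step 2: ref 1 → FAULT (evict 3), frames=[1,6]
Step 3: ref 6 → HIT, frames=[1,6]
Step 4: ref 1 → HIT, frames=[1,6]
Step 5: ref 1 → HIT, frames=[1,6]
Step 6: ref 1 → HIT, frames=[1,6]
Step 7: ref 7 → FAULT (evict 6), frames=[1,7]
Step 8: ref 5 → FAULT (evict 7), frames=[1,5]
Step 9: ref 1 → HIT, frames=[1,5]
Step 10: ref 4 → FAULT (evict 1), frames=[4,5]
Step 11: ref 4 → HIT, frames=[4,5]
Step 12: ref 7 → FAULT (evict 4), frames=[7,5]
Step 13: ref 5 → HIT, frames=[7,5]
Step 14: ref 4 → FAULT (evict 5), frames=[7,4]
Total faults: 8

Answer: 8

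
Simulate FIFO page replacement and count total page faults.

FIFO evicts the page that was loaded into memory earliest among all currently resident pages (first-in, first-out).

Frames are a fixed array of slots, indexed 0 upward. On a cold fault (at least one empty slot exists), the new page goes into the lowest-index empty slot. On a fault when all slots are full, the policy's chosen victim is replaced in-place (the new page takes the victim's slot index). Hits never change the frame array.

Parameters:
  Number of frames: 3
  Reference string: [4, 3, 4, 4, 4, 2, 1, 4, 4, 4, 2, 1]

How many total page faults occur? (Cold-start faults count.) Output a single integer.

Answer: 5

Derivation:
Step 0: ref 4 → FAULT, frames=[4,-,-]
Step 1: ref 3 → FAULT, frames=[4,3,-]
Step 2: ref 4 → HIT, frames=[4,3,-]
Step 3: ref 4 → HIT, frames=[4,3,-]
Step 4: ref 4 → HIT, frames=[4,3,-]
Step 5: ref 2 → FAULT, frames=[4,3,2]
Step 6: ref 1 → FAULT (evict 4), frames=[1,3,2]
Step 7: ref 4 → FAULT (evict 3), frames=[1,4,2]
Step 8: ref 4 → HIT, frames=[1,4,2]
Step 9: ref 4 → HIT, frames=[1,4,2]
Step 10: ref 2 → HIT, frames=[1,4,2]
Step 11: ref 1 → HIT, frames=[1,4,2]
Total faults: 5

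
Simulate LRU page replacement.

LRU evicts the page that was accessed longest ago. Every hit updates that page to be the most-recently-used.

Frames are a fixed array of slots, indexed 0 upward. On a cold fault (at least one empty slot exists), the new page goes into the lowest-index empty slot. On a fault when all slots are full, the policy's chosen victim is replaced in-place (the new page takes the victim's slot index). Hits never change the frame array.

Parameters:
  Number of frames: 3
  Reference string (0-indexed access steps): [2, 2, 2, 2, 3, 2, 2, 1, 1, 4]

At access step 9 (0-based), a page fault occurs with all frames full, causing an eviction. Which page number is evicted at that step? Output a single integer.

Answer: 3

Derivation:
Step 0: ref 2 -> FAULT, frames=[2,-,-]
Step 1: ref 2 -> HIT, frames=[2,-,-]
Step 2: ref 2 -> HIT, frames=[2,-,-]
Step 3: ref 2 -> HIT, frames=[2,-,-]
Step 4: ref 3 -> FAULT, frames=[2,3,-]
Step 5: ref 2 -> HIT, frames=[2,3,-]
Step 6: ref 2 -> HIT, frames=[2,3,-]
Step 7: ref 1 -> FAULT, frames=[2,3,1]
Step 8: ref 1 -> HIT, frames=[2,3,1]
Step 9: ref 4 -> FAULT, evict 3, frames=[2,4,1]
At step 9: evicted page 3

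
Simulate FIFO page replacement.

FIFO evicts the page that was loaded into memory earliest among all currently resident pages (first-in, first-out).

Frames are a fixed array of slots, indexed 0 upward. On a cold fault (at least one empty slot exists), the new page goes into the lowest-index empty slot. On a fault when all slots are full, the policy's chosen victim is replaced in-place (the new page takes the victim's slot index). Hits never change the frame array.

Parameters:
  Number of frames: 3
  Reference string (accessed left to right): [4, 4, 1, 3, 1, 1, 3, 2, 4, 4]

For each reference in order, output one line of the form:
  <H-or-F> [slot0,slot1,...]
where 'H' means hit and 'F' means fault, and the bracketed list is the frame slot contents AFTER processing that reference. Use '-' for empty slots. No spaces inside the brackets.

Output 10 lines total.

F [4,-,-]
H [4,-,-]
F [4,1,-]
F [4,1,3]
H [4,1,3]
H [4,1,3]
H [4,1,3]
F [2,1,3]
F [2,4,3]
H [2,4,3]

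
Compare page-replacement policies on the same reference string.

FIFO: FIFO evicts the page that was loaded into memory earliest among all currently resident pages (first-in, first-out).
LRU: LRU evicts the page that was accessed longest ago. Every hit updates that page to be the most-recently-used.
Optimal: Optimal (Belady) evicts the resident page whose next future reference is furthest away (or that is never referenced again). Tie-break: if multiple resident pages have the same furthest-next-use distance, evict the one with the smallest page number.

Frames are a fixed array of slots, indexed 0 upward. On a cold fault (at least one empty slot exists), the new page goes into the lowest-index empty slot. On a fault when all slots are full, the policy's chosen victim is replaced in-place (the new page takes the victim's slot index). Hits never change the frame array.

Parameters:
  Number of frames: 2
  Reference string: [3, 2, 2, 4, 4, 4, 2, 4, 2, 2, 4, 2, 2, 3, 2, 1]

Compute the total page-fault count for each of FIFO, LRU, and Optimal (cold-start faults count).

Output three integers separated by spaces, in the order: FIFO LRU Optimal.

--- FIFO ---
  step 0: ref 3 -> FAULT, frames=[3,-] (faults so far: 1)
  step 1: ref 2 -> FAULT, frames=[3,2] (faults so far: 2)
  step 2: ref 2 -> HIT, frames=[3,2] (faults so far: 2)
  step 3: ref 4 -> FAULT, evict 3, frames=[4,2] (faults so far: 3)
  step 4: ref 4 -> HIT, frames=[4,2] (faults so far: 3)
  step 5: ref 4 -> HIT, frames=[4,2] (faults so far: 3)
  step 6: ref 2 -> HIT, frames=[4,2] (faults so far: 3)
  step 7: ref 4 -> HIT, frames=[4,2] (faults so far: 3)
  step 8: ref 2 -> HIT, frames=[4,2] (faults so far: 3)
  step 9: ref 2 -> HIT, frames=[4,2] (faults so far: 3)
  step 10: ref 4 -> HIT, frames=[4,2] (faults so far: 3)
  step 11: ref 2 -> HIT, frames=[4,2] (faults so far: 3)
  step 12: ref 2 -> HIT, frames=[4,2] (faults so far: 3)
  step 13: ref 3 -> FAULT, evict 2, frames=[4,3] (faults so far: 4)
  step 14: ref 2 -> FAULT, evict 4, frames=[2,3] (faults so far: 5)
  step 15: ref 1 -> FAULT, evict 3, frames=[2,1] (faults so far: 6)
  FIFO total faults: 6
--- LRU ---
  step 0: ref 3 -> FAULT, frames=[3,-] (faults so far: 1)
  step 1: ref 2 -> FAULT, frames=[3,2] (faults so far: 2)
  step 2: ref 2 -> HIT, frames=[3,2] (faults so far: 2)
  step 3: ref 4 -> FAULT, evict 3, frames=[4,2] (faults so far: 3)
  step 4: ref 4 -> HIT, frames=[4,2] (faults so far: 3)
  step 5: ref 4 -> HIT, frames=[4,2] (faults so far: 3)
  step 6: ref 2 -> HIT, frames=[4,2] (faults so far: 3)
  step 7: ref 4 -> HIT, frames=[4,2] (faults so far: 3)
  step 8: ref 2 -> HIT, frames=[4,2] (faults so far: 3)
  step 9: ref 2 -> HIT, frames=[4,2] (faults so far: 3)
  step 10: ref 4 -> HIT, frames=[4,2] (faults so far: 3)
  step 11: ref 2 -> HIT, frames=[4,2] (faults so far: 3)
  step 12: ref 2 -> HIT, frames=[4,2] (faults so far: 3)
  step 13: ref 3 -> FAULT, evict 4, frames=[3,2] (faults so far: 4)
  step 14: ref 2 -> HIT, frames=[3,2] (faults so far: 4)
  step 15: ref 1 -> FAULT, evict 3, frames=[1,2] (faults so far: 5)
  LRU total faults: 5
--- Optimal ---
  step 0: ref 3 -> FAULT, frames=[3,-] (faults so far: 1)
  step 1: ref 2 -> FAULT, frames=[3,2] (faults so far: 2)
  step 2: ref 2 -> HIT, frames=[3,2] (faults so far: 2)
  step 3: ref 4 -> FAULT, evict 3, frames=[4,2] (faults so far: 3)
  step 4: ref 4 -> HIT, frames=[4,2] (faults so far: 3)
  step 5: ref 4 -> HIT, frames=[4,2] (faults so far: 3)
  step 6: ref 2 -> HIT, frames=[4,2] (faults so far: 3)
  step 7: ref 4 -> HIT, frames=[4,2] (faults so far: 3)
  step 8: ref 2 -> HIT, frames=[4,2] (faults so far: 3)
  step 9: ref 2 -> HIT, frames=[4,2] (faults so far: 3)
  step 10: ref 4 -> HIT, frames=[4,2] (faults so far: 3)
  step 11: ref 2 -> HIT, frames=[4,2] (faults so far: 3)
  step 12: ref 2 -> HIT, frames=[4,2] (faults so far: 3)
  step 13: ref 3 -> FAULT, evict 4, frames=[3,2] (faults so far: 4)
  step 14: ref 2 -> HIT, frames=[3,2] (faults so far: 4)
  step 15: ref 1 -> FAULT, evict 2, frames=[3,1] (faults so far: 5)
  Optimal total faults: 5

Answer: 6 5 5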